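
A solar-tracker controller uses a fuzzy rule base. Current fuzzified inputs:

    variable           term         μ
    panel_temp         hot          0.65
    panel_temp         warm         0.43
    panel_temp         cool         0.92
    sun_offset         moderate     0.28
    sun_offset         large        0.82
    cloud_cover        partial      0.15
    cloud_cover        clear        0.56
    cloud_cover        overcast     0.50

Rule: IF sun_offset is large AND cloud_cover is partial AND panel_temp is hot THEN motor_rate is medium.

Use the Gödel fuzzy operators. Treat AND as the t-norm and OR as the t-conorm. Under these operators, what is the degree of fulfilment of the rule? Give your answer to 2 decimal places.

0.15

firing strength: large=0.82, partial=0.15, hot=0.65; AND[min(a, b)] → w = 0.15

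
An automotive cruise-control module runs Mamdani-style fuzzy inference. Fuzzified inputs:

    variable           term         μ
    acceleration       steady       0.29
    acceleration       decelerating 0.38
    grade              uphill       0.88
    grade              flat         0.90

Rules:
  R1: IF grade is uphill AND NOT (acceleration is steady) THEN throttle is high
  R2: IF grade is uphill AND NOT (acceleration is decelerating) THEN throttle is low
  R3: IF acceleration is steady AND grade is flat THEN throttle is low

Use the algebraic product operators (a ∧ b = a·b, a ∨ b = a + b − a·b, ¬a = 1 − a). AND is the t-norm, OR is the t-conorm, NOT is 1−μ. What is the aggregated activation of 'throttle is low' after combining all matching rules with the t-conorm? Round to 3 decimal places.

0.664

R1: uphill=0.88, ¬steady=1−0.29=0.71; AND[a·b] → w = 0.6248
R2: uphill=0.88, ¬decelerating=1−0.38=0.62; AND[a·b] → w = 0.5456
R3: steady=0.29, flat=0.90; AND[a·b] → w = 0.2610
Rules with consequent 'low': {R2, R3} → strengths 0.5456, 0.2610
Aggregate via t-conorm [a + b − a·b]: 0.6642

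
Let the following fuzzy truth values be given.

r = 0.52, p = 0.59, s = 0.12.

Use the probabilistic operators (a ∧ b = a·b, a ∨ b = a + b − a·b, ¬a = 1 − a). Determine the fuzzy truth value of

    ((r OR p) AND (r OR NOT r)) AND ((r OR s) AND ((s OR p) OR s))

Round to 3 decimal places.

0.238

r OR p = a + b − a·b on (0.5200, 0.5900) = 0.8032
NOT r = 1 − 0.5200 = 0.4800
r OR NOT r = a + b − a·b on (0.5200, 0.4800) = 0.7504
(r OR p) AND (r OR NOT r) = a·b on (0.8032, 0.7504) = 0.6027
r OR s = a + b − a·b on (0.5200, 0.1200) = 0.5776
s OR p = a + b − a·b on (0.1200, 0.5900) = 0.6392
(s OR p) OR s = a + b − a·b on (0.6392, 0.1200) = 0.6825
(r OR s) AND ((s OR p) OR s) = a·b on (0.5776, 0.6825) = 0.3942
((r OR p) AND (r OR NOT r)) AND ((r OR s) AND ((s OR p) OR s)) = a·b on (0.6027, 0.3942) = 0.2376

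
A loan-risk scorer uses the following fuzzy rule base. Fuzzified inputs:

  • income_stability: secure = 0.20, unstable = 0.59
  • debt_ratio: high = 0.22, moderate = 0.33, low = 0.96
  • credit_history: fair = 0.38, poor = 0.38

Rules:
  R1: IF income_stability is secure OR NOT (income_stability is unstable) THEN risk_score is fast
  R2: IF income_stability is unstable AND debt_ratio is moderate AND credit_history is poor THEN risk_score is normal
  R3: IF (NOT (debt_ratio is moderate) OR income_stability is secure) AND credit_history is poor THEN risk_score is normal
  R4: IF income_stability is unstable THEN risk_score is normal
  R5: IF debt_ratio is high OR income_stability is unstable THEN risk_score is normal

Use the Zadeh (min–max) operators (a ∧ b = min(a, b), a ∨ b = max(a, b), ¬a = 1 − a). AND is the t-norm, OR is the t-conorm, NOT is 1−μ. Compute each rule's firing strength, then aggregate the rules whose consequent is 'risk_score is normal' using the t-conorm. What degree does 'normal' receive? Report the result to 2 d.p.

0.59

R1: secure=0.20, ¬unstable=1−0.59=0.41; OR[max(a, b)] → w = 0.41
R2: unstable=0.59, moderate=0.33, poor=0.38; AND[min(a, b)] → w = 0.33
R3: (¬moderate=1−0.33=0.67 OR secure=0.20) = 0.67; AND[min(a, b)] with poor=0.38 → w = 0.38
R4: unstable=0.59 → w = 0.59
R5: high=0.22, unstable=0.59; OR[max(a, b)] → w = 0.59
Rules with consequent 'normal': {R2, R3, R4, R5} → strengths 0.33, 0.38, 0.59, 0.59
Aggregate via t-conorm [max(a, b)]: 0.59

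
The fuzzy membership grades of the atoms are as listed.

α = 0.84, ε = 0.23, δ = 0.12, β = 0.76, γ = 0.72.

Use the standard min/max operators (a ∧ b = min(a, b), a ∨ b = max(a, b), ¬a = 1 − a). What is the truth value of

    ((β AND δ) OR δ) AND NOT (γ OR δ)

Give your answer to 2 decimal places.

0.12

β AND δ = min(a, b) on (0.76, 0.12) = 0.12
(β AND δ) OR δ = max(a, b) on (0.12, 0.12) = 0.12
γ OR δ = max(a, b) on (0.72, 0.12) = 0.72
NOT (γ OR δ) = 1 − 0.72 = 0.28
((β AND δ) OR δ) AND NOT (γ OR δ) = min(a, b) on (0.12, 0.28) = 0.12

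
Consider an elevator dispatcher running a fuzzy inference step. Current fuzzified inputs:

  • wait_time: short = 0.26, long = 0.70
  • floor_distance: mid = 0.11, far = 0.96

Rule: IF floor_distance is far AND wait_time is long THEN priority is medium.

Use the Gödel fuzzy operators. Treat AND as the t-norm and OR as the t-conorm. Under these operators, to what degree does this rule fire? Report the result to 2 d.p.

0.70

firing strength: far=0.96, long=0.70; AND[min(a, b)] → w = 0.70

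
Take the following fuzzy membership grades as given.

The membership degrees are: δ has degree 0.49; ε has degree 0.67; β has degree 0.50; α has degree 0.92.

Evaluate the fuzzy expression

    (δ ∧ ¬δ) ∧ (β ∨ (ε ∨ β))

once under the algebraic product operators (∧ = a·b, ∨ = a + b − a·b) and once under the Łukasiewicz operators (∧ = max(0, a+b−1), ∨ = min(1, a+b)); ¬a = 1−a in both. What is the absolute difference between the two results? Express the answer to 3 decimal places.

Under algebraic product:
  ¬δ = 1 − 0.4900 = 0.5100
  δ ∧ ¬δ = a·b on (0.4900, 0.5100) = 0.2499
  ε ∨ β = a + b − a·b on (0.6700, 0.5000) = 0.8350
  β ∨ (ε ∨ β) = a + b − a·b on (0.5000, 0.8350) = 0.9175
  (δ ∧ ¬δ) ∧ (β ∨ (ε ∨ β)) = a·b on (0.2499, 0.9175) = 0.2293
  → value = 0.2293
Under Łukasiewicz:
  ¬δ = 1 − 0.49 = 0.51
  δ ∧ ¬δ = max(0, a+b−1) on (0.49, 0.51) = 0.00
  ε ∨ β = min(1, a+b) on (0.67, 0.50) = 1.00
  β ∨ (ε ∨ β) = min(1, a+b) on (0.50, 1.00) = 1.00
  (δ ∧ ¬δ) ∧ (β ∨ (ε ∨ β)) = max(0, a+b−1) on (0.00, 1.00) = 0.00
  → value = 0.0000
|0.2293 − 0.0000| = 0.229

0.229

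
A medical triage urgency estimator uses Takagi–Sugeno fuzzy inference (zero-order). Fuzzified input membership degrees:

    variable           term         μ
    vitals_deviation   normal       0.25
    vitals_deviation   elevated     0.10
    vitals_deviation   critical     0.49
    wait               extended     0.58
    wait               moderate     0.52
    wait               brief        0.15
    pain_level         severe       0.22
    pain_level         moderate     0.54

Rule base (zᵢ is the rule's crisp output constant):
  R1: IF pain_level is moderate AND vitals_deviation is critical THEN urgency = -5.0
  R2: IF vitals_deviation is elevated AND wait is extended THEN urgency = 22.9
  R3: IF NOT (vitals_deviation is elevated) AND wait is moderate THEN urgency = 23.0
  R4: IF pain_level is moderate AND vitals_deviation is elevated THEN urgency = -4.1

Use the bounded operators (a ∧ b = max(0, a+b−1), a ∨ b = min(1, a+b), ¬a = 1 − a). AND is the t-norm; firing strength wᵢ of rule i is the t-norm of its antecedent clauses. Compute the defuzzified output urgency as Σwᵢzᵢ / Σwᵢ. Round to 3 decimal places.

R1 (z=-5.0): moderate=0.54, critical=0.49; AND[max(0, a+b−1)] → w = 0.03
R2 (z=22.9): elevated=0.10, extended=0.58; AND[max(0, a+b−1)] → w = 0.00
R3 (z=23.0): ¬elevated=1−0.10=0.90, moderate=0.52; AND[max(0, a+b−1)] → w = 0.42
R4 (z=-4.1): moderate=0.54, elevated=0.10; AND[max(0, a+b−1)] → w = 0.00
Weighted average = (0.03·-5.0 + 0.00·22.9 + 0.42·23.0 + 0.00·-4.1) / (0.03 + 0.00 + 0.42 + 0.00)
  = 9.5100 / 0.4500 = 21.133

21.133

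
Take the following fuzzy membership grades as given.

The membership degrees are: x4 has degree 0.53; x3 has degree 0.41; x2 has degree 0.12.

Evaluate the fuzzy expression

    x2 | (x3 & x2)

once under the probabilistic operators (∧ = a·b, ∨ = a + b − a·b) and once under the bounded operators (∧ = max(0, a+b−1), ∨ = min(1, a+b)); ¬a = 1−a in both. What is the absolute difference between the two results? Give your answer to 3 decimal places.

0.043

Under probabilistic:
  x3 & x2 = a·b on (0.4100, 0.1200) = 0.0492
  x2 | (x3 & x2) = a + b − a·b on (0.1200, 0.0492) = 0.1633
  → value = 0.1633
Under bounded:
  x3 & x2 = max(0, a+b−1) on (0.41, 0.12) = 0.00
  x2 | (x3 & x2) = min(1, a+b) on (0.12, 0.00) = 0.12
  → value = 0.1200
|0.1633 − 0.1200| = 0.043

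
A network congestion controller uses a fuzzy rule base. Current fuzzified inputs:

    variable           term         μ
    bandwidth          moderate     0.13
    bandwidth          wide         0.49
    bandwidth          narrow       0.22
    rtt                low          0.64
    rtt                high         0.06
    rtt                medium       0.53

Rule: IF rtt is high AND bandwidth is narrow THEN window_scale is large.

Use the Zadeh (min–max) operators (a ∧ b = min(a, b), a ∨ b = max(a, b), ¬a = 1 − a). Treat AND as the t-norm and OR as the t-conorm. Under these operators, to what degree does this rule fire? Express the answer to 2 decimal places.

0.06

firing strength: high=0.06, narrow=0.22; AND[min(a, b)] → w = 0.06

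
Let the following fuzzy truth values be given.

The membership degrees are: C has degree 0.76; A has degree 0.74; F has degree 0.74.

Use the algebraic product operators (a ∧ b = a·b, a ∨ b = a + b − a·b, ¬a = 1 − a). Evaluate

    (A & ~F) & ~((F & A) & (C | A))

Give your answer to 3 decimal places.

0.094

~F = 1 − 0.7400 = 0.2600
A & ~F = a·b on (0.7400, 0.2600) = 0.1924
F & A = a·b on (0.7400, 0.7400) = 0.5476
C | A = a + b − a·b on (0.7600, 0.7400) = 0.9376
(F & A) & (C | A) = a·b on (0.5476, 0.9376) = 0.5134
~((F & A) & (C | A)) = 1 − 0.5134 = 0.4866
(A & ~F) & ~((F & A) & (C | A)) = a·b on (0.1924, 0.4866) = 0.0936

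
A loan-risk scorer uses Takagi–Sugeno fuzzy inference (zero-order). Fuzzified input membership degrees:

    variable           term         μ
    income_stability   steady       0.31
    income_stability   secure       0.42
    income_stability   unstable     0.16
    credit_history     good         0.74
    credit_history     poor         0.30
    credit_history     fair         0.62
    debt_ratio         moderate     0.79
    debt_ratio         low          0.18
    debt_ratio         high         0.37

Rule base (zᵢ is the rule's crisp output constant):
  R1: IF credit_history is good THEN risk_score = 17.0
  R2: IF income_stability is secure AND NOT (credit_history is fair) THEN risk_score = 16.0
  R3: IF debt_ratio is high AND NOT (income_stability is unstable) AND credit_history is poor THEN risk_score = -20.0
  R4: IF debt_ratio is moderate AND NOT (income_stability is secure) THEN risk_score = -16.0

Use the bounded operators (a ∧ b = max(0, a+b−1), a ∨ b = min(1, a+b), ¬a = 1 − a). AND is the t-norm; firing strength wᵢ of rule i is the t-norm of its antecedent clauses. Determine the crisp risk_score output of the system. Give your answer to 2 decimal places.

6.00

R1 (z=17.0): good=0.74 → w = 0.74
R2 (z=16.0): secure=0.42, ¬fair=1−0.62=0.38; AND[max(0, a+b−1)] → w = 0.00
R3 (z=-20.0): high=0.37, ¬unstable=1−0.16=0.84, poor=0.30; AND[max(0, a+b−1)] → w = 0.00
R4 (z=-16.0): moderate=0.79, ¬secure=1−0.42=0.58; AND[max(0, a+b−1)] → w = 0.37
Weighted average = (0.74·17.0 + 0.00·16.0 + 0.00·-20.0 + 0.37·-16.0) / (0.74 + 0.00 + 0.00 + 0.37)
  = 6.6600 / 1.1100 = 6.00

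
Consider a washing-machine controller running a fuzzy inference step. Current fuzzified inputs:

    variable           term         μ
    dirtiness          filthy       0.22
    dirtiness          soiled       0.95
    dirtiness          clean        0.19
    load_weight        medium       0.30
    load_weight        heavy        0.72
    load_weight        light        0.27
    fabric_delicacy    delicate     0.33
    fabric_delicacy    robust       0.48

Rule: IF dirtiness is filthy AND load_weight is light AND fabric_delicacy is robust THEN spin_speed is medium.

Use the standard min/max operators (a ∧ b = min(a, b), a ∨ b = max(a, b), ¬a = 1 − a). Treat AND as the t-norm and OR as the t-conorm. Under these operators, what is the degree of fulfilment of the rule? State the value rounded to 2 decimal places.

firing strength: filthy=0.22, light=0.27, robust=0.48; AND[min(a, b)] → w = 0.22

0.22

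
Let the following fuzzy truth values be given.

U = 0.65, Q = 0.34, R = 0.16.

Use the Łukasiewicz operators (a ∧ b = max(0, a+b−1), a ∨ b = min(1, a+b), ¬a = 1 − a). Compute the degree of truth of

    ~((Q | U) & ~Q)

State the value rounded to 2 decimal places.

Q | U = min(1, a+b) on (0.34, 0.65) = 0.99
~Q = 1 − 0.34 = 0.66
(Q | U) & ~Q = max(0, a+b−1) on (0.99, 0.66) = 0.65
~((Q | U) & ~Q) = 1 − 0.65 = 0.35

0.35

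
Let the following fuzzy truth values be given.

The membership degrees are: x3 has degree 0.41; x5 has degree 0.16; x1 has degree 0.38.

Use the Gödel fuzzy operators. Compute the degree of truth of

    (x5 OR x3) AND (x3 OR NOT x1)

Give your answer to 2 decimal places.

x5 OR x3 = max(a, b) on (0.16, 0.41) = 0.41
NOT x1 = 1 − 0.38 = 0.62
x3 OR NOT x1 = max(a, b) on (0.41, 0.62) = 0.62
(x5 OR x3) AND (x3 OR NOT x1) = min(a, b) on (0.41, 0.62) = 0.41

0.41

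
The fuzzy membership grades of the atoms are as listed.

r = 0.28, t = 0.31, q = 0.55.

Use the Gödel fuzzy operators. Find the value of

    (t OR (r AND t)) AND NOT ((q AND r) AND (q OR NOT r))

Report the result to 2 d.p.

0.31

r AND t = min(a, b) on (0.28, 0.31) = 0.28
t OR (r AND t) = max(a, b) on (0.31, 0.28) = 0.31
q AND r = min(a, b) on (0.55, 0.28) = 0.28
NOT r = 1 − 0.28 = 0.72
q OR NOT r = max(a, b) on (0.55, 0.72) = 0.72
(q AND r) AND (q OR NOT r) = min(a, b) on (0.28, 0.72) = 0.28
NOT ((q AND r) AND (q OR NOT r)) = 1 − 0.28 = 0.72
(t OR (r AND t)) AND NOT ((q AND r) AND (q OR NOT r)) = min(a, b) on (0.31, 0.72) = 0.31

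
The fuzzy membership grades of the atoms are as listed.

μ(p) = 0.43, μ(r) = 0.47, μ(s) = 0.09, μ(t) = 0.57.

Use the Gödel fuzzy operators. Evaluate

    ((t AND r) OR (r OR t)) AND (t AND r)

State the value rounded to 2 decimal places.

0.47

t AND r = min(a, b) on (0.57, 0.47) = 0.47
r OR t = max(a, b) on (0.47, 0.57) = 0.57
(t AND r) OR (r OR t) = max(a, b) on (0.47, 0.57) = 0.57
t AND r = min(a, b) on (0.57, 0.47) = 0.47
((t AND r) OR (r OR t)) AND (t AND r) = min(a, b) on (0.57, 0.47) = 0.47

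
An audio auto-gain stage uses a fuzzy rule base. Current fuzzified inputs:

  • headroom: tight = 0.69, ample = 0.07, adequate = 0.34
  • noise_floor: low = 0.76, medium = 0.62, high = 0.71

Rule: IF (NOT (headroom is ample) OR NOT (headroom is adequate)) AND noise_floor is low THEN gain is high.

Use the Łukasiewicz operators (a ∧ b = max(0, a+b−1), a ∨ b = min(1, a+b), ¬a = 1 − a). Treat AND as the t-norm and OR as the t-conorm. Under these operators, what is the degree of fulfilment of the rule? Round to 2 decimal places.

firing strength: (¬ample=1−0.07=0.93 OR ¬adequate=1−0.34=0.66) = 1.00; AND[max(0, a+b−1)] with low=0.76 → w = 0.76

0.76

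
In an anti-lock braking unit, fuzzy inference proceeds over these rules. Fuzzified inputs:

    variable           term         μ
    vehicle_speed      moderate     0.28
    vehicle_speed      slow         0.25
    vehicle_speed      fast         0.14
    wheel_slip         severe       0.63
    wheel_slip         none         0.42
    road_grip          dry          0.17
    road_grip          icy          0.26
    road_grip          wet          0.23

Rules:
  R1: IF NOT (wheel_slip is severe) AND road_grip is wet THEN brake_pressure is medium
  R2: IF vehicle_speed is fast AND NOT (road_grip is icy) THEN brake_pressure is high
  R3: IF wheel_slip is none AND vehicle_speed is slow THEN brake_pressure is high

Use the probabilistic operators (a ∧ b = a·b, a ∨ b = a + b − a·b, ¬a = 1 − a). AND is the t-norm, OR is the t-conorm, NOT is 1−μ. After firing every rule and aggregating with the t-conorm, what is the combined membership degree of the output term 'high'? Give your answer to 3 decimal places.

0.198

R1: ¬severe=1−0.63=0.37, wet=0.23; AND[a·b] → w = 0.0851
R2: fast=0.14, ¬icy=1−0.26=0.74; AND[a·b] → w = 0.1036
R3: none=0.42, slow=0.25; AND[a·b] → w = 0.1050
Rules with consequent 'high': {R2, R3} → strengths 0.1036, 0.1050
Aggregate via t-conorm [a + b − a·b]: 0.1977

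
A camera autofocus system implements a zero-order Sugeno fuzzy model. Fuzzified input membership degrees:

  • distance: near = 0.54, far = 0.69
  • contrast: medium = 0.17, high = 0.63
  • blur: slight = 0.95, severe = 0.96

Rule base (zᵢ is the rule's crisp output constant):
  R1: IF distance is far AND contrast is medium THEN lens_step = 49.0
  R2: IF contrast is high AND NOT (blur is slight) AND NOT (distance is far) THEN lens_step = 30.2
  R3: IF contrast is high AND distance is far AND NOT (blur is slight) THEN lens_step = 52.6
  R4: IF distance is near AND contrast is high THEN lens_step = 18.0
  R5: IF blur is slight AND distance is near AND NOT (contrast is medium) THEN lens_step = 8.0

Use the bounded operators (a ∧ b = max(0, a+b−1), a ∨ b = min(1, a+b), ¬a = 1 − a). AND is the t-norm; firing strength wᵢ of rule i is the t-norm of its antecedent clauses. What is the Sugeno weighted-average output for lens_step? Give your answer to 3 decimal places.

11.469

R1 (z=49.0): far=0.69, medium=0.17; AND[max(0, a+b−1)] → w = 0.00
R2 (z=30.2): high=0.63, ¬slight=1−0.95=0.05, ¬far=1−0.69=0.31; AND[max(0, a+b−1)] → w = 0.00
R3 (z=52.6): high=0.63, far=0.69, ¬slight=1−0.95=0.05; AND[max(0, a+b−1)] → w = 0.00
R4 (z=18.0): near=0.54, high=0.63; AND[max(0, a+b−1)] → w = 0.17
R5 (z=8.0): slight=0.95, near=0.54, ¬medium=1−0.17=0.83; AND[max(0, a+b−1)] → w = 0.32
Weighted average = (0.00·49.0 + 0.00·30.2 + 0.00·52.6 + 0.17·18.0 + 0.32·8.0) / (0.00 + 0.00 + 0.00 + 0.17 + 0.32)
  = 5.6200 / 0.4900 = 11.469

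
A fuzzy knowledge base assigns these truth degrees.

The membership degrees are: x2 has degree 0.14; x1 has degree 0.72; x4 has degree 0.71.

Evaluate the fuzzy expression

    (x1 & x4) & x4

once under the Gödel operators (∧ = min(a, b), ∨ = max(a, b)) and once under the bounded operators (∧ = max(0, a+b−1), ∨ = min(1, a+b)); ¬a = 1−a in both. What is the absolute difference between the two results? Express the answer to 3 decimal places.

Under Gödel:
  x1 & x4 = min(a, b) on (0.72, 0.71) = 0.71
  (x1 & x4) & x4 = min(a, b) on (0.71, 0.71) = 0.71
  → value = 0.7100
Under bounded:
  x1 & x4 = max(0, a+b−1) on (0.72, 0.71) = 0.43
  (x1 & x4) & x4 = max(0, a+b−1) on (0.43, 0.71) = 0.14
  → value = 0.1400
|0.7100 − 0.1400| = 0.570

0.570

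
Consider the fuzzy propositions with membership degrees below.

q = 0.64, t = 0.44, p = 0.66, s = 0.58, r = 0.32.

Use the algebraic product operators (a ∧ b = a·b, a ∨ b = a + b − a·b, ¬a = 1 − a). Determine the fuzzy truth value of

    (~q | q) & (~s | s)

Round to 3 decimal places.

~q = 1 − 0.6400 = 0.3600
~q | q = a + b − a·b on (0.3600, 0.6400) = 0.7696
~s = 1 − 0.5800 = 0.4200
~s | s = a + b − a·b on (0.4200, 0.5800) = 0.7564
(~q | q) & (~s | s) = a·b on (0.7696, 0.7564) = 0.5821

0.582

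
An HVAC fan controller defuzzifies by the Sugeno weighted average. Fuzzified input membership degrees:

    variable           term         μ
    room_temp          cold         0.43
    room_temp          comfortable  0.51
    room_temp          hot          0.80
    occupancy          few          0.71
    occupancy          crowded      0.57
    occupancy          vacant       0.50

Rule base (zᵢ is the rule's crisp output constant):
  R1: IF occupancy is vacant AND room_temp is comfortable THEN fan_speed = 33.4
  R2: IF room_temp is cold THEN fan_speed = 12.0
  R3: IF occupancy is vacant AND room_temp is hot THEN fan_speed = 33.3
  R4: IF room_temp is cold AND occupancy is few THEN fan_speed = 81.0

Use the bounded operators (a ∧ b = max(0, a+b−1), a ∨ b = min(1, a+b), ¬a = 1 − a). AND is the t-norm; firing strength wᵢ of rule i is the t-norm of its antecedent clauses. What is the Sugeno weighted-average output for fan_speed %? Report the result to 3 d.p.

R1 (z=33.4): vacant=0.50, comfortable=0.51; AND[max(0, a+b−1)] → w = 0.01
R2 (z=12.0): cold=0.43 → w = 0.43
R3 (z=33.3): vacant=0.50, hot=0.80; AND[max(0, a+b−1)] → w = 0.30
R4 (z=81.0): cold=0.43, few=0.71; AND[max(0, a+b−1)] → w = 0.14
Weighted average = (0.01·33.4 + 0.43·12.0 + 0.30·33.3 + 0.14·81.0) / (0.01 + 0.43 + 0.30 + 0.14)
  = 26.8240 / 0.8800 = 30.482

30.482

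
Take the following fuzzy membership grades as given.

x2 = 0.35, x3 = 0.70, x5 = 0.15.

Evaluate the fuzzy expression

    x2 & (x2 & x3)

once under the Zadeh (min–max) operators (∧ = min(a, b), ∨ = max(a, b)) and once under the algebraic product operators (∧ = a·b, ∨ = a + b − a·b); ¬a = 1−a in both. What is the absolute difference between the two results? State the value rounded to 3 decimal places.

0.264

Under Zadeh (min–max):
  x2 & x3 = min(a, b) on (0.35, 0.70) = 0.35
  x2 & (x2 & x3) = min(a, b) on (0.35, 0.35) = 0.35
  → value = 0.3500
Under algebraic product:
  x2 & x3 = a·b on (0.3500, 0.7000) = 0.2450
  x2 & (x2 & x3) = a·b on (0.3500, 0.2450) = 0.0857
  → value = 0.0857
|0.3500 − 0.0857| = 0.264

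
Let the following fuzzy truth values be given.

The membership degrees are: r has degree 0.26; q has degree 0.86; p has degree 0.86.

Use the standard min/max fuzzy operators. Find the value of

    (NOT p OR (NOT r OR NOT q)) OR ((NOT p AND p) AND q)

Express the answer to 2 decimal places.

0.74

NOT p = 1 − 0.86 = 0.14
NOT r = 1 − 0.26 = 0.74
NOT q = 1 − 0.86 = 0.14
NOT r OR NOT q = max(a, b) on (0.74, 0.14) = 0.74
NOT p OR (NOT r OR NOT q) = max(a, b) on (0.14, 0.74) = 0.74
NOT p = 1 − 0.86 = 0.14
NOT p AND p = min(a, b) on (0.14, 0.86) = 0.14
(NOT p AND p) AND q = min(a, b) on (0.14, 0.86) = 0.14
(NOT p OR (NOT r OR NOT q)) OR ((NOT p AND p) AND q) = max(a, b) on (0.74, 0.14) = 0.74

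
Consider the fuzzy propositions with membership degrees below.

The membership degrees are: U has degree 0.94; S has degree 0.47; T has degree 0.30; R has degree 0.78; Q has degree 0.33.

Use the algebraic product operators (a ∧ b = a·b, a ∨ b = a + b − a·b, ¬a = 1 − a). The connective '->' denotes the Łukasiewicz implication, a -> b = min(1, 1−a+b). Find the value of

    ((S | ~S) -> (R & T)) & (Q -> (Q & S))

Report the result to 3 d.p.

0.399

~S = 1 − 0.4700 = 0.5300
S | ~S = a + b − a·b on (0.4700, 0.5300) = 0.7509
R & T = a·b on (0.7800, 0.3000) = 0.2340
(S | ~S) -> (R & T)  [Łukasiewicz: min(1, 1−a+b)] with a=0.7509, b=0.2340 → 0.4831
Q & S = a·b on (0.3300, 0.4700) = 0.1551
Q -> (Q & S)  [Łukasiewicz: min(1, 1−a+b)] with a=0.3300, b=0.1551 → 0.8251
((S | ~S) -> (R & T)) & (Q -> (Q & S)) = a·b on (0.4831, 0.8251) = 0.3986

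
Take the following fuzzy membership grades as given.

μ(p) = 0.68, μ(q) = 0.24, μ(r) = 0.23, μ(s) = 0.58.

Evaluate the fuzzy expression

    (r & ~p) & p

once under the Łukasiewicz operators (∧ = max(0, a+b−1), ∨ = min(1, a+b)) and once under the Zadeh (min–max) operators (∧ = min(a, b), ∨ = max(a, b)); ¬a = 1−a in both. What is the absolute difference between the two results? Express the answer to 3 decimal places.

0.230

Under Łukasiewicz:
  ~p = 1 − 0.68 = 0.32
  r & ~p = max(0, a+b−1) on (0.23, 0.32) = 0.00
  (r & ~p) & p = max(0, a+b−1) on (0.00, 0.68) = 0.00
  → value = 0.0000
Under Zadeh (min–max):
  ~p = 1 − 0.68 = 0.32
  r & ~p = min(a, b) on (0.23, 0.32) = 0.23
  (r & ~p) & p = min(a, b) on (0.23, 0.68) = 0.23
  → value = 0.2300
|0.0000 − 0.2300| = 0.230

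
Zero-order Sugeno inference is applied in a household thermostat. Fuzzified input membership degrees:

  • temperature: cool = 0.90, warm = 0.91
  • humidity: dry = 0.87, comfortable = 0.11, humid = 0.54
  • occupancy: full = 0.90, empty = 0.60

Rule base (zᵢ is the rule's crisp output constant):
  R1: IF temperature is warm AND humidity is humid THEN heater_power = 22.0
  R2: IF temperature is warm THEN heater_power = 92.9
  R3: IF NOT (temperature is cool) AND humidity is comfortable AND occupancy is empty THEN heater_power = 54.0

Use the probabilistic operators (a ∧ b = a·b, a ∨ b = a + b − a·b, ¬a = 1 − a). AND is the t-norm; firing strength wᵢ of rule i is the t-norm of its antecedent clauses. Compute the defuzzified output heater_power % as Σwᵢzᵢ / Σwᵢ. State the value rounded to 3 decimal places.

R1 (z=22.0): warm=0.91, humid=0.54; AND[a·b] → w = 0.4914
R2 (z=92.9): warm=0.91 → w = 0.9100
R3 (z=54.0): ¬cool=1−0.90=0.10, comfortable=0.11, empty=0.60; AND[a·b] → w = 0.0066
Weighted average = (0.4914·22.0 + 0.9100·92.9 + 0.0066·54.0) / (0.4914 + 0.9100 + 0.0066)
  = 95.7062 / 1.4080 = 67.973

67.973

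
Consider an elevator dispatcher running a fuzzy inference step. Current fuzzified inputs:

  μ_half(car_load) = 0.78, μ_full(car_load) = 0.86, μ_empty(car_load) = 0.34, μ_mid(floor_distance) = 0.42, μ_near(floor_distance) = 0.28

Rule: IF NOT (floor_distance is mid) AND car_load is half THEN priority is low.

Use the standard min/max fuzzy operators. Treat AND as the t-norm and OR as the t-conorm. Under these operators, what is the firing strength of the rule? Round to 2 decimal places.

0.58

firing strength: ¬mid=1−0.42=0.58, half=0.78; AND[min(a, b)] → w = 0.58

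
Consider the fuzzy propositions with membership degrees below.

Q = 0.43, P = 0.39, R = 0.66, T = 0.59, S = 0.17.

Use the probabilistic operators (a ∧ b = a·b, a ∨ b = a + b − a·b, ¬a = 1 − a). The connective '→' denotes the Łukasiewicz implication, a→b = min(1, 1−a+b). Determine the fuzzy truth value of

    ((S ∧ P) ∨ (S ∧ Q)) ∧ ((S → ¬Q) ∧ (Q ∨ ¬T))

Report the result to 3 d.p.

0.089

S ∧ P = a·b on (0.1700, 0.3900) = 0.0663
S ∧ Q = a·b on (0.1700, 0.4300) = 0.0731
(S ∧ P) ∨ (S ∧ Q) = a + b − a·b on (0.0663, 0.0731) = 0.1346
¬Q = 1 − 0.4300 = 0.5700
S → ¬Q  [Łukasiewicz: min(1, 1−a+b)] with a=0.1700, b=0.5700 → 1.0000
¬T = 1 − 0.5900 = 0.4100
Q ∨ ¬T = a + b − a·b on (0.4300, 0.4100) = 0.6637
(S → ¬Q) ∧ (Q ∨ ¬T) = a·b on (1.0000, 0.6637) = 0.6637
((S ∧ P) ∨ (S ∧ Q)) ∧ ((S → ¬Q) ∧ (Q ∨ ¬T)) = a·b on (0.1346, 0.6637) = 0.0893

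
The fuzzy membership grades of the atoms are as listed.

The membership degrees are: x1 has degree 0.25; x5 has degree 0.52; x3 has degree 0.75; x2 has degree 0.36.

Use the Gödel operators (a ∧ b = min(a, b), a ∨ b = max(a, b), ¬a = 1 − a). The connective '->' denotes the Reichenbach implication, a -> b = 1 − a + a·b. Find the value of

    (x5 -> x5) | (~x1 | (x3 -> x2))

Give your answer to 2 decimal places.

0.75

x5 -> x5  [Reichenbach: 1 − a + a·b] with a=0.52, b=0.52 → 0.75
~x1 = 1 − 0.25 = 0.75
x3 -> x2  [Reichenbach: 1 − a + a·b] with a=0.75, b=0.36 → 0.52
~x1 | (x3 -> x2) = max(a, b) on (0.75, 0.52) = 0.75
(x5 -> x5) | (~x1 | (x3 -> x2)) = max(a, b) on (0.75, 0.75) = 0.75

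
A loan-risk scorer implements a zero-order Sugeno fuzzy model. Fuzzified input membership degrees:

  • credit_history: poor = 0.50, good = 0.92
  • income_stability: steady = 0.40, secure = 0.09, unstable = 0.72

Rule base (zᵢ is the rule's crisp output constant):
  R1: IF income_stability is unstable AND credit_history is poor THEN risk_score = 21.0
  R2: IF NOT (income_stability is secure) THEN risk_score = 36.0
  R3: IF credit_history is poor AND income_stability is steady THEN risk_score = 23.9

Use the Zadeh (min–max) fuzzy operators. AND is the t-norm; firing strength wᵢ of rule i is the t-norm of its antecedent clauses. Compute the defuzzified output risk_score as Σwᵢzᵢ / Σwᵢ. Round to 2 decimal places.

R1 (z=21.0): unstable=0.72, poor=0.50; AND[min(a, b)] → w = 0.50
R2 (z=36.0): ¬secure=1−0.09=0.91 → w = 0.91
R3 (z=23.9): poor=0.50, steady=0.40; AND[min(a, b)] → w = 0.40
Weighted average = (0.50·21.0 + 0.91·36.0 + 0.40·23.9) / (0.50 + 0.91 + 0.40)
  = 52.8200 / 1.8100 = 29.18

29.18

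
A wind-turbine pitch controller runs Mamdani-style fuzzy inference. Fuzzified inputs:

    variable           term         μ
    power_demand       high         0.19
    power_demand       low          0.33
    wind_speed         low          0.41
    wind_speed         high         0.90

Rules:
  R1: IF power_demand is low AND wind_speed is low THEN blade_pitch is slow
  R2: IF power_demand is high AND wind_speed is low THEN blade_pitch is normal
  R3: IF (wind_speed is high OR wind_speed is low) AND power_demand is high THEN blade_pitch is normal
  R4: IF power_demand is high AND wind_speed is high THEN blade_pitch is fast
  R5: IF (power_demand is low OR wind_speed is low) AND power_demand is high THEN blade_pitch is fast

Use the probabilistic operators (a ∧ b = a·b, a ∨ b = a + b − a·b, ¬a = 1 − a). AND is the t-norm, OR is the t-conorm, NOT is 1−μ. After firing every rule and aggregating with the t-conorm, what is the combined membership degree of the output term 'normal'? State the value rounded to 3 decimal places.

0.243

R1: low=0.33, low=0.41; AND[a·b] → w = 0.1353
R2: high=0.19, low=0.41; AND[a·b] → w = 0.0779
R3: (high=0.90 OR low=0.41) = 0.9410; AND[a·b] with high=0.19 → w = 0.1788
R4: high=0.19, high=0.90; AND[a·b] → w = 0.1710
R5: (low=0.33 OR low=0.41) = 0.6047; AND[a·b] with high=0.19 → w = 0.1149
Rules with consequent 'normal': {R2, R3} → strengths 0.0779, 0.1788
Aggregate via t-conorm [a + b − a·b]: 0.2428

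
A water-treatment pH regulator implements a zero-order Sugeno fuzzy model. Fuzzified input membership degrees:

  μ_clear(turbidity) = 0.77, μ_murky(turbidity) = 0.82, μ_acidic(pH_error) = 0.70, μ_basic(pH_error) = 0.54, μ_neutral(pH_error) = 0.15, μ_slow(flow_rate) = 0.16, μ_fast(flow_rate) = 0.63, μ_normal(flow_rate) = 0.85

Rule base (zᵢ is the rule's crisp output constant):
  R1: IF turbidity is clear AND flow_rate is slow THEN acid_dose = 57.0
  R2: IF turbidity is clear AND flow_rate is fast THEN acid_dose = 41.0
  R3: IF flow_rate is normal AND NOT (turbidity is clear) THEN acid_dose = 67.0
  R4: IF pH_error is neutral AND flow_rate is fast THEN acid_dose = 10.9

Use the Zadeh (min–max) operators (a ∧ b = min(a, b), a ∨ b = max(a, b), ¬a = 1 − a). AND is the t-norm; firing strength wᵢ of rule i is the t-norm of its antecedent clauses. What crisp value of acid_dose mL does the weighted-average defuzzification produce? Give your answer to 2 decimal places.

R1 (z=57.0): clear=0.77, slow=0.16; AND[min(a, b)] → w = 0.16
R2 (z=41.0): clear=0.77, fast=0.63; AND[min(a, b)] → w = 0.63
R3 (z=67.0): normal=0.85, ¬clear=1−0.77=0.23; AND[min(a, b)] → w = 0.23
R4 (z=10.9): neutral=0.15, fast=0.63; AND[min(a, b)] → w = 0.15
Weighted average = (0.16·57.0 + 0.63·41.0 + 0.23·67.0 + 0.15·10.9) / (0.16 + 0.63 + 0.23 + 0.15)
  = 51.9950 / 1.1700 = 44.44

44.44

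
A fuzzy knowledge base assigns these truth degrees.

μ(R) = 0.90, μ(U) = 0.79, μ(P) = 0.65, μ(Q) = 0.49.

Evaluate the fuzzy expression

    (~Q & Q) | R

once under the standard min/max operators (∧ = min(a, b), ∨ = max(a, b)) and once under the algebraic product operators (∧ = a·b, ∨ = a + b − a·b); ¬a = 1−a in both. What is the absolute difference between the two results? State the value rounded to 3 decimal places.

Under standard min/max:
  ~Q = 1 − 0.49 = 0.51
  ~Q & Q = min(a, b) on (0.51, 0.49) = 0.49
  (~Q & Q) | R = max(a, b) on (0.49, 0.90) = 0.90
  → value = 0.9000
Under algebraic product:
  ~Q = 1 − 0.4900 = 0.5100
  ~Q & Q = a·b on (0.5100, 0.4900) = 0.2499
  (~Q & Q) | R = a + b − a·b on (0.2499, 0.9000) = 0.9250
  → value = 0.9250
|0.9000 − 0.9250| = 0.025

0.025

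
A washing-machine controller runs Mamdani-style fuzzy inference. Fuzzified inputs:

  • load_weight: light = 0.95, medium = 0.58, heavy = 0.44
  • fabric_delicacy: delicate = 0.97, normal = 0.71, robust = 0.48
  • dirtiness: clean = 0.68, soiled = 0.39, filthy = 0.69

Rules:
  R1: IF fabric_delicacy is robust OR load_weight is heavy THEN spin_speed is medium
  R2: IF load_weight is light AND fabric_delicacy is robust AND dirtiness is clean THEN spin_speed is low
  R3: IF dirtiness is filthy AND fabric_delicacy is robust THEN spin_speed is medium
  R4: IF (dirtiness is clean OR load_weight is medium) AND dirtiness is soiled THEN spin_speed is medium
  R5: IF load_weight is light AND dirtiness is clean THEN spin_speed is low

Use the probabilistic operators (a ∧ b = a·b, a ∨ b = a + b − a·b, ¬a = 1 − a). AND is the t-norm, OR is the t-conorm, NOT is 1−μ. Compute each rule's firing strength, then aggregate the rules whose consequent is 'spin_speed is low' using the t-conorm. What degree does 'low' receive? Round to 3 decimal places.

R1: robust=0.48, heavy=0.44; OR[a + b − a·b] → w = 0.7088
R2: light=0.95, robust=0.48, clean=0.68; AND[a·b] → w = 0.3101
R3: filthy=0.69, robust=0.48; AND[a·b] → w = 0.3312
R4: (clean=0.68 OR medium=0.58) = 0.8656; AND[a·b] with soiled=0.39 → w = 0.3376
R5: light=0.95, clean=0.68; AND[a·b] → w = 0.6460
Rules with consequent 'low': {R2, R5} → strengths 0.3101, 0.6460
Aggregate via t-conorm [a + b − a·b]: 0.7558

0.756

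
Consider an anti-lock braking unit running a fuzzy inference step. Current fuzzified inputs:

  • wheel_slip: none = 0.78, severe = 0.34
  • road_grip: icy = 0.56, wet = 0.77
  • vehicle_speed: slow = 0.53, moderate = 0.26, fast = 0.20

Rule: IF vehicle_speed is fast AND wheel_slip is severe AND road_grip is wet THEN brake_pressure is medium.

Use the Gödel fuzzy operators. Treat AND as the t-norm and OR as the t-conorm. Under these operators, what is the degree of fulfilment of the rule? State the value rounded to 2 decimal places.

firing strength: fast=0.20, severe=0.34, wet=0.77; AND[min(a, b)] → w = 0.20

0.20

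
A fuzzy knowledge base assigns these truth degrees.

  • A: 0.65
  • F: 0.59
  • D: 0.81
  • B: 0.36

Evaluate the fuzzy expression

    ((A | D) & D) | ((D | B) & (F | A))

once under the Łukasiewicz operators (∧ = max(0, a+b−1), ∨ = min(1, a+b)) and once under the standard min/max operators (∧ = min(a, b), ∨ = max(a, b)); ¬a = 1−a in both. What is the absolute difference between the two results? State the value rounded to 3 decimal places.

0.190

Under Łukasiewicz:
  A | D = min(1, a+b) on (0.65, 0.81) = 1.00
  (A | D) & D = max(0, a+b−1) on (1.00, 0.81) = 0.81
  D | B = min(1, a+b) on (0.81, 0.36) = 1.00
  F | A = min(1, a+b) on (0.59, 0.65) = 1.00
  (D | B) & (F | A) = max(0, a+b−1) on (1.00, 1.00) = 1.00
  ((A | D) & D) | ((D | B) & (F | A)) = min(1, a+b) on (0.81, 1.00) = 1.00
  → value = 1.0000
Under standard min/max:
  A | D = max(a, b) on (0.65, 0.81) = 0.81
  (A | D) & D = min(a, b) on (0.81, 0.81) = 0.81
  D | B = max(a, b) on (0.81, 0.36) = 0.81
  F | A = max(a, b) on (0.59, 0.65) = 0.65
  (D | B) & (F | A) = min(a, b) on (0.81, 0.65) = 0.65
  ((A | D) & D) | ((D | B) & (F | A)) = max(a, b) on (0.81, 0.65) = 0.81
  → value = 0.8100
|1.0000 − 0.8100| = 0.190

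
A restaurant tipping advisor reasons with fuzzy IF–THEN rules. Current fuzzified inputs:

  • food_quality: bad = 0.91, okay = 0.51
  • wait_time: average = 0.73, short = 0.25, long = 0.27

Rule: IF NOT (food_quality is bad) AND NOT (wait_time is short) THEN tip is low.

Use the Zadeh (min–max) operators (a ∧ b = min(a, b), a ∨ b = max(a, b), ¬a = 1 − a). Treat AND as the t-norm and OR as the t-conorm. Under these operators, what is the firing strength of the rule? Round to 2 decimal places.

firing strength: ¬bad=1−0.91=0.09, ¬short=1−0.25=0.75; AND[min(a, b)] → w = 0.09

0.09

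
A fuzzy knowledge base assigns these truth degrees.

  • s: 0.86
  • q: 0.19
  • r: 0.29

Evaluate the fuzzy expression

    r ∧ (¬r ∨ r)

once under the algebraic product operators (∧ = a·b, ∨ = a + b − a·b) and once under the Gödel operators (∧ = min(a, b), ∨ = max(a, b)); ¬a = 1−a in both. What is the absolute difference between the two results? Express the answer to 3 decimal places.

0.060

Under algebraic product:
  ¬r = 1 − 0.2900 = 0.7100
  ¬r ∨ r = a + b − a·b on (0.7100, 0.2900) = 0.7941
  r ∧ (¬r ∨ r) = a·b on (0.2900, 0.7941) = 0.2303
  → value = 0.2303
Under Gödel:
  ¬r = 1 − 0.29 = 0.71
  ¬r ∨ r = max(a, b) on (0.71, 0.29) = 0.71
  r ∧ (¬r ∨ r) = min(a, b) on (0.29, 0.71) = 0.29
  → value = 0.2900
|0.2303 − 0.2900| = 0.060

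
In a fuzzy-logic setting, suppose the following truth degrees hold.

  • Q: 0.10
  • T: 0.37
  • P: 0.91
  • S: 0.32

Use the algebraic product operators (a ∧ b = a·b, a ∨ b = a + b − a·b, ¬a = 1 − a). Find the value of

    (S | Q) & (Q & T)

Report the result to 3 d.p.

S | Q = a + b − a·b on (0.3200, 0.1000) = 0.3880
Q & T = a·b on (0.1000, 0.3700) = 0.0370
(S | Q) & (Q & T) = a·b on (0.3880, 0.0370) = 0.0144

0.014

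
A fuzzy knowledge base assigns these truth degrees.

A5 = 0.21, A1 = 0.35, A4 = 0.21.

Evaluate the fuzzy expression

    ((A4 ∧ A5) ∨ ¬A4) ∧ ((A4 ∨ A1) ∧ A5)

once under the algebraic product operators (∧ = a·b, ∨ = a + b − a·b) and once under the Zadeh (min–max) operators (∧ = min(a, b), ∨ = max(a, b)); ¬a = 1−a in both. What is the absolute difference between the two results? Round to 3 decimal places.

Under algebraic product:
  A4 ∧ A5 = a·b on (0.2100, 0.2100) = 0.0441
  ¬A4 = 1 − 0.2100 = 0.7900
  (A4 ∧ A5) ∨ ¬A4 = a + b − a·b on (0.0441, 0.7900) = 0.7993
  A4 ∨ A1 = a + b − a·b on (0.2100, 0.3500) = 0.4865
  (A4 ∨ A1) ∧ A5 = a·b on (0.4865, 0.2100) = 0.1022
  ((A4 ∧ A5) ∨ ¬A4) ∧ ((A4 ∨ A1) ∧ A5) = a·b on (0.7993, 0.1022) = 0.0817
  → value = 0.0817
Under Zadeh (min–max):
  A4 ∧ A5 = min(a, b) on (0.21, 0.21) = 0.21
  ¬A4 = 1 − 0.21 = 0.79
  (A4 ∧ A5) ∨ ¬A4 = max(a, b) on (0.21, 0.79) = 0.79
  A4 ∨ A1 = max(a, b) on (0.21, 0.35) = 0.35
  (A4 ∨ A1) ∧ A5 = min(a, b) on (0.35, 0.21) = 0.21
  ((A4 ∧ A5) ∨ ¬A4) ∧ ((A4 ∨ A1) ∧ A5) = min(a, b) on (0.79, 0.21) = 0.21
  → value = 0.2100
|0.0817 − 0.2100| = 0.128

0.128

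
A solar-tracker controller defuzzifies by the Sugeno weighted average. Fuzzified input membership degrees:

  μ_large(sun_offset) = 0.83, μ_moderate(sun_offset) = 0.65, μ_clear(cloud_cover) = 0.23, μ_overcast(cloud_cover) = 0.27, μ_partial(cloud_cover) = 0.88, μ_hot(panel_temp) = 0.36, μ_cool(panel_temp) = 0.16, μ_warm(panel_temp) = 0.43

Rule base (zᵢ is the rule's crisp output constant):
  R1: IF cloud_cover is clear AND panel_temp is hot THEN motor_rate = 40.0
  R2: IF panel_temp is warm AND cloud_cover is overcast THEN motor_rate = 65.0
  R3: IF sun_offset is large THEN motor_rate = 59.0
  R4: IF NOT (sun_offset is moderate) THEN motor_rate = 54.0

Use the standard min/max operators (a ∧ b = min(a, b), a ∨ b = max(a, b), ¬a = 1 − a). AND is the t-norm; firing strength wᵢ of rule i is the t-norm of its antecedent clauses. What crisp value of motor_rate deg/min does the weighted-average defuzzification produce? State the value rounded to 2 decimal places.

R1 (z=40.0): clear=0.23, hot=0.36; AND[min(a, b)] → w = 0.23
R2 (z=65.0): warm=0.43, overcast=0.27; AND[min(a, b)] → w = 0.27
R3 (z=59.0): large=0.83 → w = 0.83
R4 (z=54.0): ¬moderate=1−0.65=0.35 → w = 0.35
Weighted average = (0.23·40.0 + 0.27·65.0 + 0.83·59.0 + 0.35·54.0) / (0.23 + 0.27 + 0.83 + 0.35)
  = 94.6200 / 1.6800 = 56.32

56.32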